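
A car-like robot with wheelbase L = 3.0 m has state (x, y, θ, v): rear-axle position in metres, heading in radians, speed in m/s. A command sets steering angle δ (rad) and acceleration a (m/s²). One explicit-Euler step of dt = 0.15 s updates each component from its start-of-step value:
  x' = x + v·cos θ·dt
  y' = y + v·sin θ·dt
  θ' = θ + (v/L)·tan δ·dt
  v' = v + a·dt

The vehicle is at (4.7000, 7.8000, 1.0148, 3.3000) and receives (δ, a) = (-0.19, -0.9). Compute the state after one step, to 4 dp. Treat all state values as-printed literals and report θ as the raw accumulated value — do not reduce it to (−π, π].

x' = 4.7000 + 3.3000·cos(1.0148)·0.15 = 4.9613
y' = 7.8000 + 3.3000·sin(1.0148)·0.15 = 8.2204
θ' = 1.0148 + (3.3000/3.0)·tan(-0.19)·0.15 = 0.9831
v' = 3.3000 − 0.9000·0.15 = 3.1650

(4.9613, 8.2204, 0.9831, 3.1650)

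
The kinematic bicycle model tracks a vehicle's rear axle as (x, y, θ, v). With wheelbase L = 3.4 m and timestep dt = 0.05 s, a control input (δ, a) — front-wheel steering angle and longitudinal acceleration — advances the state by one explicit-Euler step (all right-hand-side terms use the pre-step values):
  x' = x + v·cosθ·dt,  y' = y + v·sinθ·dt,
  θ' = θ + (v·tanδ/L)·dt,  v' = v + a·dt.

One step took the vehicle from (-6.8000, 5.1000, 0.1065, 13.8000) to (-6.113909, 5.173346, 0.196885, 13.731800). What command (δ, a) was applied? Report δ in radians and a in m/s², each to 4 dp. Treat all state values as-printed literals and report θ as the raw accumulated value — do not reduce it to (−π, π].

a = (v'−v)/dt = (-0.068200)/0.05 = -1.3640
Δθ = θ'−θ = 0.090385;  (v·dt/L) = 13.8000·0.05/3.4 = 0.202941
tan δ = Δθ·L/(v·dt) = 0.445375  →  δ = 0.4190

δ = 0.4190, a = -1.3640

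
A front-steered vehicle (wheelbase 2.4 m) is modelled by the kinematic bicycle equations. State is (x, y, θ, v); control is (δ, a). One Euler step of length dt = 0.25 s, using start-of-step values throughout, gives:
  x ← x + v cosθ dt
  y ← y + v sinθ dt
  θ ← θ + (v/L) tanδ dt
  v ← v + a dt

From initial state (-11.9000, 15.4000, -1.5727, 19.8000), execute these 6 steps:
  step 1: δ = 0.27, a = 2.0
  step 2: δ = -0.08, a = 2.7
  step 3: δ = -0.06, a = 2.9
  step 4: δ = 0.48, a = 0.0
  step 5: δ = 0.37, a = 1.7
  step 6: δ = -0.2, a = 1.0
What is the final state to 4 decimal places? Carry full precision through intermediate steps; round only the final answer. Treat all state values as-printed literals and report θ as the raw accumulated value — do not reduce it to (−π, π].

(3.7268, -0.7951, 0.2837, 22.3750)

after step 1 (δ=0.27, a=2.0): (-11.909423, 10.450009, -1.001886, 20.300000)
after step 2 (δ=-0.08, a=2.7): (-9.175449, 6.174379, -1.171415, 20.975000)
after step 3 (δ=-0.06, a=2.9): (-7.136425, 1.343303, -1.302666, 21.700000)
after step 4 (δ=0.48, a=0.0): (-5.699185, -3.887850, -0.125869, 21.700000)
after step 5 (δ=0.37, a=1.7): (-0.317102, -4.568886, 0.750864, 22.125000)
after step 6 (δ=-0.2, a=1.0): (3.726794, -0.795078, 0.283680, 22.375000)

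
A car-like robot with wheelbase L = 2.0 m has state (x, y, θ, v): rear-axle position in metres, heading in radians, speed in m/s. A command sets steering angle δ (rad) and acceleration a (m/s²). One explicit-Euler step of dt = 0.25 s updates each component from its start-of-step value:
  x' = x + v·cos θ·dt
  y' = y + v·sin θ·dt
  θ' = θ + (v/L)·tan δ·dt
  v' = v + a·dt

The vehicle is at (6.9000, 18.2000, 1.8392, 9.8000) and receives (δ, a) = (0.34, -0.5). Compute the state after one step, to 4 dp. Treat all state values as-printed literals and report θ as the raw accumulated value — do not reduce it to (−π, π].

(6.2503, 20.5623, 2.2725, 9.6750)

x' = 6.9000 + 9.8000·cos(1.8392)·0.25 = 6.2503
y' = 18.2000 + 9.8000·sin(1.8392)·0.25 = 20.5623
θ' = 1.8392 + (9.8000/2.0)·tan(0.34)·0.25 = 2.2725
v' = 9.8000 − 0.5000·0.25 = 9.6750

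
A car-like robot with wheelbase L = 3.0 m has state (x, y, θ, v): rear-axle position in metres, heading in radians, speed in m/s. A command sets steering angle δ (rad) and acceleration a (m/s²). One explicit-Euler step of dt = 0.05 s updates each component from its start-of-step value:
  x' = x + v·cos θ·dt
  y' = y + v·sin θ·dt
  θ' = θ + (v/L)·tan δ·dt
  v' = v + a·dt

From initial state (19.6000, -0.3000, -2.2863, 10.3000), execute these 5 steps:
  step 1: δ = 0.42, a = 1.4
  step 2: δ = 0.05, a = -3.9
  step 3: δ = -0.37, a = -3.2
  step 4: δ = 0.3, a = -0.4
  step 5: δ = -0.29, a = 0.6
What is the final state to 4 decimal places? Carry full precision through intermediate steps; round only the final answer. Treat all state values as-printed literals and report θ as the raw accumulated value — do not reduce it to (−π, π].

after step 1 (δ=0.42, a=1.4): (19.262161, -0.688703, -2.209638, 10.370000)
after step 2 (δ=0.05, a=-3.9): (18.952997, -1.104948, -2.200990, 10.175000)
after step 3 (δ=-0.37, a=-3.2): (18.653190, -1.515974, -2.266765, 10.015000)
after step 4 (δ=0.3, a=-0.4): (18.332145, -1.900266, -2.215131, 9.995000)
after step 5 (δ=-0.29, a=0.6): (18.031962, -2.299816, -2.264842, 10.025000)

(18.0320, -2.2998, -2.2648, 10.0250)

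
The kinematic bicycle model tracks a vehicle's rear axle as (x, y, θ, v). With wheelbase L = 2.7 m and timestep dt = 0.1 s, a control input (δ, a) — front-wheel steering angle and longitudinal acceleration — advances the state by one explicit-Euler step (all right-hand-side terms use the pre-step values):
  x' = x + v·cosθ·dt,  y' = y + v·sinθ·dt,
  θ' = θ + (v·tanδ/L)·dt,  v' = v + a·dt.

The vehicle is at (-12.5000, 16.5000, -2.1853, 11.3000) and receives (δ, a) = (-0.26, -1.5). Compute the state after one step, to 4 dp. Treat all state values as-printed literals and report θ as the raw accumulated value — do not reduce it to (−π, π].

(-13.1515, 15.5767, -2.2966, 11.1500)

x' = -12.5000 + 11.3000·cos(-2.1853)·0.1 = -13.1515
y' = 16.5000 + 11.3000·sin(-2.1853)·0.1 = 15.5767
θ' = -2.1853 + (11.3000/2.7)·tan(-0.26)·0.1 = -2.2966
v' = 11.3000 − 1.5000·0.1 = 11.1500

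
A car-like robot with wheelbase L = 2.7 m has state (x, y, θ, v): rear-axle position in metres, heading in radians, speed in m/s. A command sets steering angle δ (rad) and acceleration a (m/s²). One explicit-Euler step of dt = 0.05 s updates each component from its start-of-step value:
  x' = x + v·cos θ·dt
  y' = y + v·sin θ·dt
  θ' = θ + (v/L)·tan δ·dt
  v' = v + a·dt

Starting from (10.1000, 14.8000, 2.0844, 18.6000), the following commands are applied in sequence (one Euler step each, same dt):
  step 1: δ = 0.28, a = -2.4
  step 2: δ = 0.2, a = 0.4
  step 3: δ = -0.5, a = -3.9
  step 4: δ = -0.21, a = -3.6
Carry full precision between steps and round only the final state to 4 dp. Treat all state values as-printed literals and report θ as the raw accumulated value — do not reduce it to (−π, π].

after step 1 (δ=0.28, a=-2.4): (9.643073, 15.610011, 2.183446, 18.480000)
after step 2 (δ=0.2, a=0.4): (9.111738, 16.365960, 2.252818, 18.500000)
after step 3 (δ=-0.5, a=-3.9): (8.528652, 17.084038, 2.065659, 18.305000)
after step 4 (δ=-0.21, a=-3.6): (8.093989, 17.889489, 1.993408, 18.125000)

(8.0940, 17.8895, 1.9934, 18.1250)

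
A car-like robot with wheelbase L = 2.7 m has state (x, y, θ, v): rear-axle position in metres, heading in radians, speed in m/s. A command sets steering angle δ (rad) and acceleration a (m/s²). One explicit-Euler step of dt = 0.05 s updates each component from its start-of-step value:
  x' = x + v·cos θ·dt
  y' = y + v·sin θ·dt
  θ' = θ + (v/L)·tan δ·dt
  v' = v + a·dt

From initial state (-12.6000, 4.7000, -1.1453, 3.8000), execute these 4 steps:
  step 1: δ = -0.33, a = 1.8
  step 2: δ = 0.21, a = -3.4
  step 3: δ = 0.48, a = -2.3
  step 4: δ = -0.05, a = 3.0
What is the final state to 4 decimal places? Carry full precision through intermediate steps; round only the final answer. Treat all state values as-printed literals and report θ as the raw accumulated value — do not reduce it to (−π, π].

after step 1 (δ=-0.33, a=1.8): (-12.521573, 4.526942, -1.169404, 3.890000)
after step 2 (δ=0.21, a=-3.4): (-12.445582, 4.347901, -1.154049, 3.720000)
after step 3 (δ=0.48, a=-2.3): (-12.370291, 4.177820, -1.118185, 3.605000)
after step 4 (δ=-0.05, a=3.0): (-12.291465, 4.015720, -1.121526, 3.755000)

(-12.2915, 4.0157, -1.1215, 3.7550)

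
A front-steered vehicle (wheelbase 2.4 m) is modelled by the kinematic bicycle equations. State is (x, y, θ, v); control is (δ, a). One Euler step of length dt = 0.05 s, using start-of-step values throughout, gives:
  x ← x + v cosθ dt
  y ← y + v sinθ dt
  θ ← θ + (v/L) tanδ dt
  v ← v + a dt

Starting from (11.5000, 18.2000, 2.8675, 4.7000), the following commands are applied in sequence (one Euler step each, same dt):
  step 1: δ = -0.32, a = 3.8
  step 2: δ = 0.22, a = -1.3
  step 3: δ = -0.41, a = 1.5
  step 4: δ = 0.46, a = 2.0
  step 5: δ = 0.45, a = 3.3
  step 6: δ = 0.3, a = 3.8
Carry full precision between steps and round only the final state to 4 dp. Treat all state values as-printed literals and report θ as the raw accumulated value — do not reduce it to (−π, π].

(10.0850, 18.6101, 2.9483, 5.3550)

after step 1 (δ=-0.32, a=3.8): (11.273772, 18.263608, 2.835051, 4.890000)
after step 2 (δ=0.22, a=-1.3): (11.040670, 18.337389, 2.857833, 4.825000)
after step 3 (δ=-0.41, a=1.5): (10.809068, 18.404931, 2.814143, 4.900000)
after step 4 (δ=0.46, a=2.0): (10.577086, 18.483731, 2.864720, 5.000000)
after step 5 (δ=0.45, a=3.3): (10.336607, 18.552068, 2.915038, 5.165000)
after step 6 (δ=0.3, a=3.8): (10.084956, 18.610076, 2.948324, 5.355000)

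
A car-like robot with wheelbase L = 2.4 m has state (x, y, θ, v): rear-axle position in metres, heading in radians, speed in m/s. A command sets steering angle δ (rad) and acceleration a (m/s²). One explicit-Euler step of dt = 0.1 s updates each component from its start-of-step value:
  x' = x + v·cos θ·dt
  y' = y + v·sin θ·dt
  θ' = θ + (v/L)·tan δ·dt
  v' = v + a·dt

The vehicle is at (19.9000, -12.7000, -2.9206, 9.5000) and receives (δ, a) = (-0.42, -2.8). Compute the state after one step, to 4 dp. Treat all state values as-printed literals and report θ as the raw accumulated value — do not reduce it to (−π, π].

(18.9731, -12.9082, -3.0974, 9.2200)

x' = 19.9000 + 9.5000·cos(-2.9206)·0.1 = 18.9731
y' = -12.7000 + 9.5000·sin(-2.9206)·0.1 = -12.9082
θ' = -2.9206 + (9.5000/2.4)·tan(-0.42)·0.1 = -3.0974
v' = 9.5000 − 2.8000·0.1 = 9.2200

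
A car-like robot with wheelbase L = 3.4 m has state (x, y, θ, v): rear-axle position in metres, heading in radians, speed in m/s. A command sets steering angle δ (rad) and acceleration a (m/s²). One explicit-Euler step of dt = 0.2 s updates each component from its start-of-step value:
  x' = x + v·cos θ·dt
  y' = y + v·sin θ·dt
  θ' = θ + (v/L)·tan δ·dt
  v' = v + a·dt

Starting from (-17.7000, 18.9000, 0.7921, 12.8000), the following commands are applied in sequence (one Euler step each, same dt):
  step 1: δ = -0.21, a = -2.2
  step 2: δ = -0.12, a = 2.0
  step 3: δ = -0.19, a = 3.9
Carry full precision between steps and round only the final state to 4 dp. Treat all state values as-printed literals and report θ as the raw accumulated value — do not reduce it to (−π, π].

(-11.7232, 23.5026, 0.3996, 13.5400)

after step 1 (δ=-0.21, a=-2.2): (-15.901979, 20.722284, 0.631616, 12.360000)
after step 2 (δ=-0.12, a=2.0): (-13.906891, 22.181877, 0.543948, 12.760000)
after step 3 (δ=-0.19, a=3.9): (-11.723216, 23.502583, 0.399595, 13.540000)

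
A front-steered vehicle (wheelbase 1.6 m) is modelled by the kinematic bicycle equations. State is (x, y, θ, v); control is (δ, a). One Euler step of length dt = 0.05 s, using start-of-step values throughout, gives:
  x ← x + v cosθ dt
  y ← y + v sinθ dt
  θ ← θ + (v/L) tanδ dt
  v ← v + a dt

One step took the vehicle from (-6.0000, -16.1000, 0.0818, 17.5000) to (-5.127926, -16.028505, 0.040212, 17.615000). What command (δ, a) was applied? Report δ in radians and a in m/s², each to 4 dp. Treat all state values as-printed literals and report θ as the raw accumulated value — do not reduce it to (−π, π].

a = (v'−v)/dt = (0.115000)/0.05 = 2.3000
Δθ = θ'−θ = -0.041588;  (v·dt/L) = 17.5000·0.05/1.6 = 0.546875
tan δ = Δθ·L/(v·dt) = -0.076047  →  δ = -0.0759

δ = -0.0759, a = 2.3000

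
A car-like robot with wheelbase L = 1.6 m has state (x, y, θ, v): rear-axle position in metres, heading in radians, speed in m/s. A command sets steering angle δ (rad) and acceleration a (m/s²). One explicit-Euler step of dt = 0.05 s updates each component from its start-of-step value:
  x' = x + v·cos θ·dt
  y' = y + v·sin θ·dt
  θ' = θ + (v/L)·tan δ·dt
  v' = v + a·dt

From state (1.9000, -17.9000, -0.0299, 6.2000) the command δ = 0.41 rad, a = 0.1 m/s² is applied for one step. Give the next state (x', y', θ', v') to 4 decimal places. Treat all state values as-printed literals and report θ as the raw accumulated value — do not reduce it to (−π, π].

x' = 1.9000 + 6.2000·cos(-0.0299)·0.05 = 2.2099
y' = -17.9000 + 6.2000·sin(-0.0299)·0.05 = -17.9093
θ' = -0.0299 + (6.2000/1.6)·tan(0.41)·0.05 = 0.0543
v' = 6.2000 + 0.1000·0.05 = 6.2050

(2.2099, -17.9093, 0.0543, 6.2050)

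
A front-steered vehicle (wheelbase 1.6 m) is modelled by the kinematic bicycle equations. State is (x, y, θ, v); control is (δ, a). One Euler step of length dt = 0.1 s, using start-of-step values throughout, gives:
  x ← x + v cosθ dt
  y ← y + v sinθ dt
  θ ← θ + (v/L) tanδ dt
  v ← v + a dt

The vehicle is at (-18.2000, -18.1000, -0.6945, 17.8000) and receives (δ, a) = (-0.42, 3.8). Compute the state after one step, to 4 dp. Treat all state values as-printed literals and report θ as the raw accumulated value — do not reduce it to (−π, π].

(-16.8323, -19.2392, -1.1913, 18.1800)

x' = -18.2000 + 17.8000·cos(-0.6945)·0.1 = -16.8323
y' = -18.1000 + 17.8000·sin(-0.6945)·0.1 = -19.2392
θ' = -0.6945 + (17.8000/1.6)·tan(-0.42)·0.1 = -1.1913
v' = 17.8000 + 3.8000·0.1 = 18.1800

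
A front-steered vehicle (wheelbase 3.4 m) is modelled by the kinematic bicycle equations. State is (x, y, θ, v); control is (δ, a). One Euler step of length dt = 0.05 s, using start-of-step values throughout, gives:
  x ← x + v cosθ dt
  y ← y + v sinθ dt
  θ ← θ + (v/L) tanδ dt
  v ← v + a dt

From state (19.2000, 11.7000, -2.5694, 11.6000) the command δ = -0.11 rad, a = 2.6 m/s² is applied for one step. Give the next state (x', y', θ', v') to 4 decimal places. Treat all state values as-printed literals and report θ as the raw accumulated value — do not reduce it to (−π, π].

(18.7124, 11.3859, -2.5882, 11.7300)

x' = 19.2000 + 11.6000·cos(-2.5694)·0.05 = 18.7124
y' = 11.7000 + 11.6000·sin(-2.5694)·0.05 = 11.3859
θ' = -2.5694 + (11.6000/3.4)·tan(-0.11)·0.05 = -2.5882
v' = 11.6000 + 2.6000·0.05 = 11.7300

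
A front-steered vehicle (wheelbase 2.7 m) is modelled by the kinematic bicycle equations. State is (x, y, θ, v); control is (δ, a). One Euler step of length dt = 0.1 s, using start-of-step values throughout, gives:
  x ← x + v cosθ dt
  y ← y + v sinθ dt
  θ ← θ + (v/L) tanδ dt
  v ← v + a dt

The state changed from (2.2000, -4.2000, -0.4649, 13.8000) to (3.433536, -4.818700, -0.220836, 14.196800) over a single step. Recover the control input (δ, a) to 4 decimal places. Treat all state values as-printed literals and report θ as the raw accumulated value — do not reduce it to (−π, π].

δ = 0.4455, a = 3.9680

a = (v'−v)/dt = (0.396800)/0.1 = 3.9680
Δθ = θ'−θ = 0.244064;  (v·dt/L) = 13.8000·0.1/2.7 = 0.511111
tan δ = Δθ·L/(v·dt) = 0.477517  →  δ = 0.4455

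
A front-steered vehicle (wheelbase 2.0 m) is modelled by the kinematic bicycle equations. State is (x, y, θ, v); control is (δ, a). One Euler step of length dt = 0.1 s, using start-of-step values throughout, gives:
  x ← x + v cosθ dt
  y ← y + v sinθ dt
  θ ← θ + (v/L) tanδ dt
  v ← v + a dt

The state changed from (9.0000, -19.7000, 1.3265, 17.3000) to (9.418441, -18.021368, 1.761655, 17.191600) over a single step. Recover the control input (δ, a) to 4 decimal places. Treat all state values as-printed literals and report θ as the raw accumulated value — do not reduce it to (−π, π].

δ = 0.4661, a = -1.0840

a = (v'−v)/dt = (-0.108400)/0.1 = -1.0840
Δθ = θ'−θ = 0.435155;  (v·dt/L) = 17.3000·0.1/2.0 = 0.865000
tan δ = Δθ·L/(v·dt) = 0.503069  →  δ = 0.4661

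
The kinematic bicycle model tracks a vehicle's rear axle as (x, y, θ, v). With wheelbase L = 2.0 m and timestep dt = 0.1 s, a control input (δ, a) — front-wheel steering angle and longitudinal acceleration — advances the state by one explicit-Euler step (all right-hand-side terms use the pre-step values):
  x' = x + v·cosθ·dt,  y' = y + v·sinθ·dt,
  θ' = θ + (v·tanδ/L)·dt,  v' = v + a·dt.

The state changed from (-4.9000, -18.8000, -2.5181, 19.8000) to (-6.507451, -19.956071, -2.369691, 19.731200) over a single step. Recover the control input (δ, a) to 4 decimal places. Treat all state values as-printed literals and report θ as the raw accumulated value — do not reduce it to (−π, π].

δ = 0.1488, a = -0.6880

a = (v'−v)/dt = (-0.068800)/0.1 = -0.6880
Δθ = θ'−θ = 0.148409;  (v·dt/L) = 19.8000·0.1/2.0 = 0.990000
tan δ = Δθ·L/(v·dt) = 0.149908  →  δ = 0.1488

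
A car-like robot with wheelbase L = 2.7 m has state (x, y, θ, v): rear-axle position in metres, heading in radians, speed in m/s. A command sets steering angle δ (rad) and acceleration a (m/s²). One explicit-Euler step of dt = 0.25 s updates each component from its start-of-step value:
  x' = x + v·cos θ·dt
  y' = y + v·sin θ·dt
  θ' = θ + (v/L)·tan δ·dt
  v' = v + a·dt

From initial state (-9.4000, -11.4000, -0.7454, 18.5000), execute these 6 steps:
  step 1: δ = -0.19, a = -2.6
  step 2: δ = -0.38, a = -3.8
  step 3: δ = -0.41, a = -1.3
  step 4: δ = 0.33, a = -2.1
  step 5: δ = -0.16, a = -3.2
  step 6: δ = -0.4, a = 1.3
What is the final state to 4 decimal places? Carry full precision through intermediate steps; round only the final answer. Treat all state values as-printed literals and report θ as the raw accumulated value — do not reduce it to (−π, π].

after step 1 (δ=-0.19, a=-2.6): (-6.001473, -14.536979, -1.074837, 17.850000)
after step 2 (δ=-0.38, a=-3.8): (-3.877877, -18.461804, -1.734977, 16.900000)
after step 3 (δ=-0.41, a=-1.3): (-4.568429, -22.629988, -2.415095, 16.575000)
after step 4 (δ=0.33, a=-2.1): (-7.665904, -25.382499, -1.889414, 16.050000)
after step 5 (δ=-0.16, a=-3.2): (-8.922836, -29.193047, -2.129242, 15.250000)
after step 6 (δ=-0.4, a=1.3): (-10.942960, -32.426352, -2.726242, 15.575000)

(-10.9430, -32.4264, -2.7262, 15.5750)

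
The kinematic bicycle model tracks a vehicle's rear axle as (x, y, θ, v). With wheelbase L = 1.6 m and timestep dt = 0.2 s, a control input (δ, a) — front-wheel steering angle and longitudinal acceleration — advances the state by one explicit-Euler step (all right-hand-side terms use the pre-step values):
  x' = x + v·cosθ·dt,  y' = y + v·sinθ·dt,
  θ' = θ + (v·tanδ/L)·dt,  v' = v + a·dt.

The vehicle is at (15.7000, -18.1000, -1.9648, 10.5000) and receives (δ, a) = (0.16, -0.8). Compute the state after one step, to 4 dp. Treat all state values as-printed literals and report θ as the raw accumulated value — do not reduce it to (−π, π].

(14.8938, -20.0391, -1.7530, 10.3400)

x' = 15.7000 + 10.5000·cos(-1.9648)·0.2 = 14.8938
y' = -18.1000 + 10.5000·sin(-1.9648)·0.2 = -20.0391
θ' = -1.9648 + (10.5000/1.6)·tan(0.16)·0.2 = -1.7530
v' = 10.5000 − 0.8000·0.2 = 10.3400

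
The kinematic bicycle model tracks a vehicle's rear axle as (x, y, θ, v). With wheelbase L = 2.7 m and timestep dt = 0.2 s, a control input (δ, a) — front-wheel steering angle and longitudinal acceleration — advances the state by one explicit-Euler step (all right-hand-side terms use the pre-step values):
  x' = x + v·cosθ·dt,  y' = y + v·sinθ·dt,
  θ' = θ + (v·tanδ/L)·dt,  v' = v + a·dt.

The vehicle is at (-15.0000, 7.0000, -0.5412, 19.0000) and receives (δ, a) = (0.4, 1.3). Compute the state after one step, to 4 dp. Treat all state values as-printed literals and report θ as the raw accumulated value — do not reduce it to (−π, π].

x' = -15.0000 + 19.0000·cos(-0.5412)·0.2 = -11.7431
y' = 7.0000 + 19.0000·sin(-0.5412)·0.2 = 5.0424
θ' = -0.5412 + (19.0000/2.7)·tan(0.4)·0.2 = 0.0538
v' = 19.0000 + 1.3000·0.2 = 19.2600

(-11.7431, 5.0424, 0.0538, 19.2600)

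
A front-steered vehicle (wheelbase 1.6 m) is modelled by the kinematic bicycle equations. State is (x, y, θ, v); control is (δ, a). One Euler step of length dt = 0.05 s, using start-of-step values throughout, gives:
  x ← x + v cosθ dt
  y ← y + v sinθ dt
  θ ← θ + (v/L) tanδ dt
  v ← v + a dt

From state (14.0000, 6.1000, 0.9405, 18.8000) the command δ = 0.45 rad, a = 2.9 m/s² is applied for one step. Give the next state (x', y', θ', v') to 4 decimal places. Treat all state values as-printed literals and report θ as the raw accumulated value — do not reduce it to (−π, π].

(14.5540, 6.8594, 1.2243, 18.9450)

x' = 14.0000 + 18.8000·cos(0.9405)·0.05 = 14.5540
y' = 6.1000 + 18.8000·sin(0.9405)·0.05 = 6.8594
θ' = 0.9405 + (18.8000/1.6)·tan(0.45)·0.05 = 1.2243
v' = 18.8000 + 2.9000·0.05 = 18.9450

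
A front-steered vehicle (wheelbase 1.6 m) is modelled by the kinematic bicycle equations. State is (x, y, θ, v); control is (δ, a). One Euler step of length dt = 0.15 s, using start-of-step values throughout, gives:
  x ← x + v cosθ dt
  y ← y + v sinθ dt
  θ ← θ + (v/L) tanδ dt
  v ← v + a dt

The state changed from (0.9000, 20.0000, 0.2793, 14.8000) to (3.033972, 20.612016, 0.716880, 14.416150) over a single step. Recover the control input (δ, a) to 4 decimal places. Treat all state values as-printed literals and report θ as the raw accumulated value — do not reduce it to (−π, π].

a = (v'−v)/dt = (-0.383850)/0.15 = -2.5590
Δθ = θ'−θ = 0.437580;  (v·dt/L) = 14.8000·0.15/1.6 = 1.387500
tan δ = Δθ·L/(v·dt) = 0.315373  →  δ = 0.3055

δ = 0.3055, a = -2.5590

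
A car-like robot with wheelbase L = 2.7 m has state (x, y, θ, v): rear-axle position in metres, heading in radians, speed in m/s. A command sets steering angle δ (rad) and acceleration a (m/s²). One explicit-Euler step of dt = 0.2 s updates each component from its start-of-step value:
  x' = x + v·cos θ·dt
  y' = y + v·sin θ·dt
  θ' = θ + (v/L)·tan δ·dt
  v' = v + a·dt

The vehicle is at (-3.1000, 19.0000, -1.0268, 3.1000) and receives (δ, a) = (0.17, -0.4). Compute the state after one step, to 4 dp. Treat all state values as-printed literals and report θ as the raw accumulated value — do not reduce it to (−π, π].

x' = -3.1000 + 3.1000·cos(-1.0268)·0.2 = -2.7791
y' = 19.0000 + 3.1000·sin(-1.0268)·0.2 = 18.4695
θ' = -1.0268 + (3.1000/2.7)·tan(0.17)·0.2 = -0.9874
v' = 3.1000 − 0.4000·0.2 = 3.0200

(-2.7791, 18.4695, -0.9874, 3.0200)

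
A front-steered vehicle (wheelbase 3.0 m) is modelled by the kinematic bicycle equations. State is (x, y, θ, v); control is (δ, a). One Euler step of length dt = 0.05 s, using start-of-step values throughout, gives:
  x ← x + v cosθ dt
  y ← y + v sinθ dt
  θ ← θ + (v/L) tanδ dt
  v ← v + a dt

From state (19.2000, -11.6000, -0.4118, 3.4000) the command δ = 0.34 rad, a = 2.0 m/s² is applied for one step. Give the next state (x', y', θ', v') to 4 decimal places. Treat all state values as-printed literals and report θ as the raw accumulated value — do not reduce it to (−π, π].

(19.3558, -11.6680, -0.3918, 3.5000)

x' = 19.2000 + 3.4000·cos(-0.4118)·0.05 = 19.3558
y' = -11.6000 + 3.4000·sin(-0.4118)·0.05 = -11.6680
θ' = -0.4118 + (3.4000/3.0)·tan(0.34)·0.05 = -0.3918
v' = 3.4000 + 2.0000·0.05 = 3.5000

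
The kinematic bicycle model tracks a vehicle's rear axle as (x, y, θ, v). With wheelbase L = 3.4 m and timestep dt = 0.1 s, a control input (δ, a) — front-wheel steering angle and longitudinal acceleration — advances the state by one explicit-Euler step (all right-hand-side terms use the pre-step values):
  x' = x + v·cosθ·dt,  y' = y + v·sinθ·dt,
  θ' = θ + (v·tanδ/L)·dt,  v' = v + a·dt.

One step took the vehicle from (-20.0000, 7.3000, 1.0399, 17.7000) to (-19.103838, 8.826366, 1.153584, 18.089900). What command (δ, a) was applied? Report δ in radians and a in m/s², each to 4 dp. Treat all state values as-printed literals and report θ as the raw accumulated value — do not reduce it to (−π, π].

a = (v'−v)/dt = (0.389900)/0.1 = 3.8990
Δθ = θ'−θ = 0.113684;  (v·dt/L) = 17.7000·0.1/3.4 = 0.520588
tan δ = Δθ·L/(v·dt) = 0.218376  →  δ = 0.2150

δ = 0.2150, a = 3.8990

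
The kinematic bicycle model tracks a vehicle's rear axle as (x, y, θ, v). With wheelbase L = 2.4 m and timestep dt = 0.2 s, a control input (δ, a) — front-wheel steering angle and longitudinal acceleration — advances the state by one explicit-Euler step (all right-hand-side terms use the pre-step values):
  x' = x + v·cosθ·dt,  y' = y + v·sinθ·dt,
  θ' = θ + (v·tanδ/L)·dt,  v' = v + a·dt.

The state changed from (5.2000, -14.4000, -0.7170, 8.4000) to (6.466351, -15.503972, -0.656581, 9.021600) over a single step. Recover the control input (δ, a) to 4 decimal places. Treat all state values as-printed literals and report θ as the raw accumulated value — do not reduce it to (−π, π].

δ = 0.0861, a = 3.1080

a = (v'−v)/dt = (0.621600)/0.2 = 3.1080
Δθ = θ'−θ = 0.060419;  (v·dt/L) = 8.4000·0.2/2.4 = 0.700000
tan δ = Δθ·L/(v·dt) = 0.086313  →  δ = 0.0861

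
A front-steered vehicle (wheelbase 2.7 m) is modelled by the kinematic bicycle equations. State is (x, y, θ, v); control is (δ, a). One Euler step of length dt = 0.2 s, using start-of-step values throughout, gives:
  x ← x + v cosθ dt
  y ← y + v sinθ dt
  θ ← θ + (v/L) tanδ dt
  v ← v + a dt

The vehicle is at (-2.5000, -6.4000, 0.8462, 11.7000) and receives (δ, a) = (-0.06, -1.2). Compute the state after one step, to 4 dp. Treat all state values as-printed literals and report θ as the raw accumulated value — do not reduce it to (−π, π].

x' = -2.5000 + 11.7000·cos(0.8462)·0.2 = -0.9490
y' = -6.4000 + 11.7000·sin(0.8462)·0.2 = -4.6479
θ' = 0.8462 + (11.7000/2.7)·tan(-0.06)·0.2 = 0.7941
v' = 11.7000 − 1.2000·0.2 = 11.4600

(-0.9490, -4.6479, 0.7941, 11.4600)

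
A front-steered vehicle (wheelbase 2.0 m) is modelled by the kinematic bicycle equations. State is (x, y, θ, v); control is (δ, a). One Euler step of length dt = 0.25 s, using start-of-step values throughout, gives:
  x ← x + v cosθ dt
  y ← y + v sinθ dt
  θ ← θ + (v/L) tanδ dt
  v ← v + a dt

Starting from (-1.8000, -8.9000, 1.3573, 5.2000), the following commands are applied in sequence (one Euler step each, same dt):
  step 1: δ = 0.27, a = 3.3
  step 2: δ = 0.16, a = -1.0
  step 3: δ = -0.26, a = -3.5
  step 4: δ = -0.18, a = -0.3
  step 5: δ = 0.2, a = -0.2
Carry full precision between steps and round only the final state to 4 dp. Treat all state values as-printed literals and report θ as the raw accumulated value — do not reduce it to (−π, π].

(-1.2155, -2.2892, 1.4775, 4.7750)

after step 1 (δ=0.27, a=3.3): (-1.524558, -7.629515, 1.537193, 6.025000)
after step 2 (δ=0.16, a=-1.0): (-1.473953, -6.124115, 1.658732, 5.775000)
after step 3 (δ=-0.26, a=-3.5): (-1.600746, -4.685944, 1.466697, 4.900000)
after step 4 (δ=-0.18, a=-0.3): (-1.473455, -3.467575, 1.355241, 4.825000)
after step 5 (δ=0.2, a=-0.2): (-1.215450, -2.289241, 1.477501, 4.775000)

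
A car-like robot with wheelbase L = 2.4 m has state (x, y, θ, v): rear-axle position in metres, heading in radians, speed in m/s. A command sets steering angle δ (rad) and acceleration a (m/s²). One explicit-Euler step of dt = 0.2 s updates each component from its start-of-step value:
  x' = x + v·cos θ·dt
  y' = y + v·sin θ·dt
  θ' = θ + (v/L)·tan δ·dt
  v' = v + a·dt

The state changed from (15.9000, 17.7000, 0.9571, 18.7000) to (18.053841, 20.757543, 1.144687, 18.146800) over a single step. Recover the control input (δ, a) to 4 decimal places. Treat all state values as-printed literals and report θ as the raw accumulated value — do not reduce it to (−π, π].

δ = 0.1198, a = -2.7660

a = (v'−v)/dt = (-0.553200)/0.2 = -2.7660
Δθ = θ'−θ = 0.187587;  (v·dt/L) = 18.7000·0.2/2.4 = 1.558333
tan δ = Δθ·L/(v·dt) = 0.120377  →  δ = 0.1198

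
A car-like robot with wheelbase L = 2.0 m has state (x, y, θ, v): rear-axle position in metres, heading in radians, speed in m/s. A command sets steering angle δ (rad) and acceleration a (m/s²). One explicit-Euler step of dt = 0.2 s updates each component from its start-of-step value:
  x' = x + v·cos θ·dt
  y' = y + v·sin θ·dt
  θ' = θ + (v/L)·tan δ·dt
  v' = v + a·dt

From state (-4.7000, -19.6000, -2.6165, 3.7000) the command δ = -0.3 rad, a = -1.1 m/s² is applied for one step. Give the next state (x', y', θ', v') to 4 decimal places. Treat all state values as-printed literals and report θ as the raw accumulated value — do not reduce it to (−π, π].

x' = -4.7000 + 3.7000·cos(-2.6165)·0.2 = -5.3403
y' = -19.6000 + 3.7000·sin(-2.6165)·0.2 = -19.9710
θ' = -2.6165 + (3.7000/2.0)·tan(-0.3)·0.2 = -2.7310
v' = 3.7000 − 1.1000·0.2 = 3.4800

(-5.3403, -19.9710, -2.7310, 3.4800)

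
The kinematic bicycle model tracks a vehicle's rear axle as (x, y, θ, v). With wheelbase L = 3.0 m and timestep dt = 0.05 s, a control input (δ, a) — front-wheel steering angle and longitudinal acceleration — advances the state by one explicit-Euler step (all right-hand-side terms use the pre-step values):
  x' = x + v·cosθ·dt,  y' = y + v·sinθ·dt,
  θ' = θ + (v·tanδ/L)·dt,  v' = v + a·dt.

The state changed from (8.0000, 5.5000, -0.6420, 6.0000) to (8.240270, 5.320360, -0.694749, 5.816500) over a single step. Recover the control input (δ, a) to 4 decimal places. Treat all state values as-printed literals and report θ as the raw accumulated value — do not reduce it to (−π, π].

δ = -0.4854, a = -3.6700

a = (v'−v)/dt = (-0.183500)/0.05 = -3.6700
Δθ = θ'−θ = -0.052749;  (v·dt/L) = 6.0000·0.05/3.0 = 0.100000
tan δ = Δθ·L/(v·dt) = -0.527490  →  δ = -0.4854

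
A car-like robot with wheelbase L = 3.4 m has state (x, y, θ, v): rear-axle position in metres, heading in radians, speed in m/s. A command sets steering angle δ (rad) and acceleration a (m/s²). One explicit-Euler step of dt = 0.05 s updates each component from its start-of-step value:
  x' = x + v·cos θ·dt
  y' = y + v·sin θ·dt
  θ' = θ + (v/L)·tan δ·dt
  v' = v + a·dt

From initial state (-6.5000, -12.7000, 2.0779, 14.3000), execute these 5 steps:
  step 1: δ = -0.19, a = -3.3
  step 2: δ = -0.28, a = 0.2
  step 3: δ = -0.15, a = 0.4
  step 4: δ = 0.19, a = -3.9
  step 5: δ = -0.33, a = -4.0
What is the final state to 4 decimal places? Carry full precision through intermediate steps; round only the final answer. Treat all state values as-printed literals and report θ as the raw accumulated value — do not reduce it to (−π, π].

(-7.9868, -9.4963, 1.9159, 13.7700)

after step 1 (δ=-0.19, a=-3.3): (-6.847238, -12.074979, 2.037456, 14.135000)
after step 2 (δ=-0.28, a=0.2): (-7.165209, -11.443798, 1.977683, 14.145000)
after step 3 (δ=-0.15, a=0.4): (-7.445105, -10.794290, 1.946245, 14.165000)
after step 4 (δ=0.19, a=-3.9): (-7.704813, -10.135374, 1.986307, 13.970000)
after step 5 (δ=-0.33, a=-4.0): (-7.986767, -9.496309, 1.915938, 13.770000)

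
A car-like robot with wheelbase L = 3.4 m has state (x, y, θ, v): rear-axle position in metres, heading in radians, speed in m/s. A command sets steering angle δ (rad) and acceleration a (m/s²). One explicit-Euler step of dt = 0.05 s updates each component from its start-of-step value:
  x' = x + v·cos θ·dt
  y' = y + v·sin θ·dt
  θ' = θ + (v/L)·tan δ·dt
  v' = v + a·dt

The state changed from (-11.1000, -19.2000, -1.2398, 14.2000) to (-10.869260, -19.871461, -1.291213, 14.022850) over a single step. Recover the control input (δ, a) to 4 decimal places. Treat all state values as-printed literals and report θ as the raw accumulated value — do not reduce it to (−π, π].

a = (v'−v)/dt = (-0.177150)/0.05 = -3.5430
Δθ = θ'−θ = -0.051413;  (v·dt/L) = 14.2000·0.05/3.4 = 0.208824
tan δ = Δθ·L/(v·dt) = -0.246203  →  δ = -0.2414

δ = -0.2414, a = -3.5430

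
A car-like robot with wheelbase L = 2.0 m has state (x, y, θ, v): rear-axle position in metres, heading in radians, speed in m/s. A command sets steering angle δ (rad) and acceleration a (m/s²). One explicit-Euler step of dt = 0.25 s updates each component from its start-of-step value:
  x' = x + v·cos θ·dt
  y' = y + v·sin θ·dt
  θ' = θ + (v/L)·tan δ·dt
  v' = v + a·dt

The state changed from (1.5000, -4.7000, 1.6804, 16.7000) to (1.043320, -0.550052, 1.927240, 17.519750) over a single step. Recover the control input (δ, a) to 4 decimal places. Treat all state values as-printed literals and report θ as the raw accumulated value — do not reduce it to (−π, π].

a = (v'−v)/dt = (0.819750)/0.25 = 3.2790
Δθ = θ'−θ = 0.246840;  (v·dt/L) = 16.7000·0.25/2.0 = 2.087500
tan δ = Δθ·L/(v·dt) = 0.118247  →  δ = 0.1177

δ = 0.1177, a = 3.2790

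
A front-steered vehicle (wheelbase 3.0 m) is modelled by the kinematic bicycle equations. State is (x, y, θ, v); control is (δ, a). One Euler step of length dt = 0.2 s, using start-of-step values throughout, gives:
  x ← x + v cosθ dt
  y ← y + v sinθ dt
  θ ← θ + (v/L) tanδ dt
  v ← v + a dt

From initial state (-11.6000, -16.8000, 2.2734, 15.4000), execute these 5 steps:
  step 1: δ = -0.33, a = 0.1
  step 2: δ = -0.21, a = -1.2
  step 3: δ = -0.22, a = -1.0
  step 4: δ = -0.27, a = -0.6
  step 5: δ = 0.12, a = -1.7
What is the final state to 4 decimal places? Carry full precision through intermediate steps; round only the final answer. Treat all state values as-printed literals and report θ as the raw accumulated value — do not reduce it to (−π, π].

(-13.6899, -2.7912, 1.3194, 14.5200)

after step 1 (δ=-0.33, a=0.1): (-13.590317, -14.449460, 1.921741, 15.420000)
after step 2 (δ=-0.21, a=-1.2): (-14.650551, -11.553435, 1.702631, 15.180000)
after step 3 (δ=-0.22, a=-1.0): (-15.049642, -8.543780, 1.476328, 14.980000)
after step 4 (δ=-0.27, a=-0.6): (-14.767035, -5.561139, 1.199939, 14.860000)
after step 5 (δ=0.12, a=-1.7): (-13.689938, -2.791185, 1.319393, 14.520000)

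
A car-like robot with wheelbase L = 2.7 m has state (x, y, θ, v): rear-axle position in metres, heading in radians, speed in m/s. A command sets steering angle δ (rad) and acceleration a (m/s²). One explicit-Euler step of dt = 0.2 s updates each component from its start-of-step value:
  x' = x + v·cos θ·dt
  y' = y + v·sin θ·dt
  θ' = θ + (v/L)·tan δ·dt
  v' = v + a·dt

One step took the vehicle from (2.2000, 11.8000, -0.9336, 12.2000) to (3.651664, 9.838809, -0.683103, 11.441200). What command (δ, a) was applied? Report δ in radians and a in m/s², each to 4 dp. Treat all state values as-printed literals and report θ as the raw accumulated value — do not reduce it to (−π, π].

a = (v'−v)/dt = (-0.758800)/0.2 = -3.7940
Δθ = θ'−θ = 0.250497;  (v·dt/L) = 12.2000·0.2/2.7 = 0.903704
tan δ = Δθ·L/(v·dt) = 0.277189  →  δ = 0.2704

δ = 0.2704, a = -3.7940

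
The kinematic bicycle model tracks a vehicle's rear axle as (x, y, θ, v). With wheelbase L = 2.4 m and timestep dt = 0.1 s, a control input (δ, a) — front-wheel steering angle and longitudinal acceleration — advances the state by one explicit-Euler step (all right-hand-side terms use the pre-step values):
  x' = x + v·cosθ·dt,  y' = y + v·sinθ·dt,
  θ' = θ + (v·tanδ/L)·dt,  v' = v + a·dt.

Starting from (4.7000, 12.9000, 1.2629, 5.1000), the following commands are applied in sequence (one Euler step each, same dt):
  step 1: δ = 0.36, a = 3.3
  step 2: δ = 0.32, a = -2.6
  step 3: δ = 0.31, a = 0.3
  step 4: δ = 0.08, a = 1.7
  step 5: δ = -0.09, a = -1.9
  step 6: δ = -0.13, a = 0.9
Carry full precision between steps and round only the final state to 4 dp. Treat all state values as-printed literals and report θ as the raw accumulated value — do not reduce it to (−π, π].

after step 1 (δ=0.36, a=3.3): (4.854558, 13.386016, 1.342886, 5.430000)
after step 2 (δ=0.32, a=-2.6): (4.977245, 13.914975, 1.417862, 5.170000)
after step 3 (δ=0.31, a=0.3): (5.056004, 14.425940, 1.486866, 5.200000)
after step 4 (δ=0.08, a=1.7): (5.099596, 14.944110, 1.504237, 5.370000)
after step 5 (δ=-0.09, a=-1.9): (5.135312, 15.479921, 1.484045, 5.180000)
after step 6 (δ=-0.13, a=0.9): (5.180193, 15.995973, 1.455827, 5.270000)

(5.1802, 15.9960, 1.4558, 5.2700)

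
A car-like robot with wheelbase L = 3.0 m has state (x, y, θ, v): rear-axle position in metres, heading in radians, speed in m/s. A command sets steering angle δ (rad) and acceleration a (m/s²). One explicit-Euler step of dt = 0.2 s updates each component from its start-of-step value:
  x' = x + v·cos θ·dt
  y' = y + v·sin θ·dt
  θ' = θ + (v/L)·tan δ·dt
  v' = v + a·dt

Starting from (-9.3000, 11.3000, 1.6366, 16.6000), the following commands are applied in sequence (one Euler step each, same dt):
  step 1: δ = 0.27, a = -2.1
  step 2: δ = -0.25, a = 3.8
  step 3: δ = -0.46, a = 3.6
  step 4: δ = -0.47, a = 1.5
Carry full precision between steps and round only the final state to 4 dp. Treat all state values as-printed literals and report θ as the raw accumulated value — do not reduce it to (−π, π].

after step 1 (δ=0.27, a=-2.1): (-9.518311, 14.612815, 1.942879, 16.180000)
after step 2 (δ=-0.25, a=3.8): (-10.694779, 17.627382, 1.667450, 16.940000)
after step 3 (δ=-0.46, a=3.6): (-11.021733, 20.999569, 1.107923, 17.660000)
after step 4 (δ=-0.47, a=1.5): (-9.444622, 24.159909, 0.509878, 17.960000)

(-9.4446, 24.1599, 0.5099, 17.9600)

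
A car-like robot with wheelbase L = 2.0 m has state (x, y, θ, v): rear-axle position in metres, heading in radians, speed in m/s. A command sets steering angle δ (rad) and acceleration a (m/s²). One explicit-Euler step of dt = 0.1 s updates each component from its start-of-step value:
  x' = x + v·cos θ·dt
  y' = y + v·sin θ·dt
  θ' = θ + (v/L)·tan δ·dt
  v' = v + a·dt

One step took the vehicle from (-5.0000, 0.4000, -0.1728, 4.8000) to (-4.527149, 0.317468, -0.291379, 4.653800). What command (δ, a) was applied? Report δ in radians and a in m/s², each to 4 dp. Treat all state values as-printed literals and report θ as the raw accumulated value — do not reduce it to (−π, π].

a = (v'−v)/dt = (-0.146200)/0.1 = -1.4620
Δθ = θ'−θ = -0.118579;  (v·dt/L) = 4.8000·0.1/2.0 = 0.240000
tan δ = Δθ·L/(v·dt) = -0.494079  →  δ = -0.4589

δ = -0.4589, a = -1.4620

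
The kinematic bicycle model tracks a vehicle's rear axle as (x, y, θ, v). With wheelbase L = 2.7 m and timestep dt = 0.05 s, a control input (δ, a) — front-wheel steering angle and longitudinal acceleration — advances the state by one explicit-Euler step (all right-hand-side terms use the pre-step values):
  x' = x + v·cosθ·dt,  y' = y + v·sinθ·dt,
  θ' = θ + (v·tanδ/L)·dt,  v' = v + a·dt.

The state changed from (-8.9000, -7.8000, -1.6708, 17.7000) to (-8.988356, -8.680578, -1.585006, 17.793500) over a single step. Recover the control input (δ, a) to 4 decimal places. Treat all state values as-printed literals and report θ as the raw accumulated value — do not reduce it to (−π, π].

a = (v'−v)/dt = (0.093500)/0.05 = 1.8700
Δθ = θ'−θ = 0.085794;  (v·dt/L) = 17.7000·0.05/2.7 = 0.327778
tan δ = Δθ·L/(v·dt) = 0.261744  →  δ = 0.2560

δ = 0.2560, a = 1.8700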